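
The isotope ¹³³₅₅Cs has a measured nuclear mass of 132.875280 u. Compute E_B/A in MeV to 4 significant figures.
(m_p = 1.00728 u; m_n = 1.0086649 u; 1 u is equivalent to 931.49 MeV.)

8.411 MeV/nucleon

Mass of separated nucleons = 55(1.00728) + 78(1.0086649) = 55.40040 + 78.6758622 = 134.0762622 u
Mass defect Δm = 134.0762622 − 132.875280 = 1.2009822 u
Binding energy = Δm·c² = 1.2009822 × 931.49 MeV/u = 1118.70 MeV
BE/A = 1118.70 MeV / 133 = 8.411 MeV/nucleon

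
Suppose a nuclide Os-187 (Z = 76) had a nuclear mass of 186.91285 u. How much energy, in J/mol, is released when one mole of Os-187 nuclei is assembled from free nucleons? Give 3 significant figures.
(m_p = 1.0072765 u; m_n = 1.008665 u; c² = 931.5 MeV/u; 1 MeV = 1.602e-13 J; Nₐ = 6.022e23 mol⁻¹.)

1.44e+14 J/mol

With 76 protons and 111 neutrons (A = 187):
Σm = 76·m_p + 111·m_n = 76.5530140 + 111.961815 = 188.5148290 u
Δm = 188.5148290 − 186.91285 = 1.6019790 u
Binding energy = Δm·c² = 1.6019790 × 931.5 MeV/u = 1492.24 MeV
Per nucleus in joules: 1492.24 MeV × 1.602e-13 J/MeV = 2.3906e-10 J
Per mole: 2.3906e-10 J × 6.022e23 mol⁻¹ = 1.4396e+14 J/mol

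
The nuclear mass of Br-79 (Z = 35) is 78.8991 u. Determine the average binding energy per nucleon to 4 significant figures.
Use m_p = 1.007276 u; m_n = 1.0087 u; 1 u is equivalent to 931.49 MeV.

8.706 MeV/nucleon

Mass of separated nucleons = 35(1.007276) + 44(1.0087) = 35.254660 + 44.3828 = 79.637460 u
Mass defect Δm = 79.637460 − 78.8991 = 0.738360 u
Binding energy = Δm·c² = 0.738360 × 931.49 MeV/u = 687.775 MeV
Per nucleon: 687.775 / 79 = 8.706 MeV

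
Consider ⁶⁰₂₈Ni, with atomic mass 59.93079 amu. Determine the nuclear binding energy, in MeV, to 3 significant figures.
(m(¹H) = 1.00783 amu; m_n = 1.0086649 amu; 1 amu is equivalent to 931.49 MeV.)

527 MeV

Z = 28, so N = A − Z = 60 − 28 = 32.
Σm = 28·m(¹H) + 32·m_n = 28.21924 + 32.2772768 = 60.4965168 amu
Mass defect Δm = 60.4965168 − 59.93079 = 0.5657268 amu
E_B = 0.5657268 × 931.49 = 526.969 MeV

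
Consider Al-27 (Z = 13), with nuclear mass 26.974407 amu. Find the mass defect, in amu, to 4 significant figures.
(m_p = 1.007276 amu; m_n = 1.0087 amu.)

With 13 protons and 14 neutrons (A = 27):
Mass of separated nucleons = 13(1.007276) + 14(1.0087) = 13.094588 + 14.1218 = 27.216388 amu
The mass defect is 27.216388 − 26.974407 = 0.241981 amu.

0.2420 amu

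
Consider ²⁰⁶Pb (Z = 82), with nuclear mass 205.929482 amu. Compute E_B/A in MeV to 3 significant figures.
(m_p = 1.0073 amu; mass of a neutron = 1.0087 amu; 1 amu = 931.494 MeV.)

7.90 MeV/nucleon

With 82 protons and 124 neutrons (A = 206):
Σm = 82·m_p + 124·m_n = 82.5986 + 125.0788 = 207.6774 amu
Δm = 207.6774 − 205.929482 = 1.747918 amu
Binding energy = Δm·c² = 1.747918 × 931.494 MeV/amu = 1628.18 MeV
Per nucleon: 1628.18 / 206 = 7.904 MeV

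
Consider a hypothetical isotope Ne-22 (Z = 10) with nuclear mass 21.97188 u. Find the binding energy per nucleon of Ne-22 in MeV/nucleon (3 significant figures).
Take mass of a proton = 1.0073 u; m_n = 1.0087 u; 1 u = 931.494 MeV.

8.70 MeV/nucleon

Z = 10, so N = A − Z = 22 − 10 = 12.
Σm = 10·m_p + 12·m_n = 10.0730 + 12.1044 = 22.1774 u
Δm = 22.1774 − 21.97188 = 0.20552 u
Binding energy = Δm·c² = 0.20552 × 931.494 MeV/u = 191.441 MeV
BE/A = 191.441 MeV / 22 = 8.702 MeV/nucleon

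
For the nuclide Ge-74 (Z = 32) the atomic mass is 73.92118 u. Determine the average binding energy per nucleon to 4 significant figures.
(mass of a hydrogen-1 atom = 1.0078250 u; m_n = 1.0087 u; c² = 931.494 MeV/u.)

8.744 MeV/nucleon

Z = 32, so N = A − Z = 74 − 32 = 42.
Mass of separated nucleons = 32(1.0078250) + 42(1.0087) = 32.2504000 + 42.3654 = 74.6158000 u
Δm = 74.6158000 − 73.92118 = 0.6946200 u
E_B = 0.6946200 × 931.494 = 647.034 MeV
BE/A = 647.034 MeV / 74 = 8.744 MeV/nucleon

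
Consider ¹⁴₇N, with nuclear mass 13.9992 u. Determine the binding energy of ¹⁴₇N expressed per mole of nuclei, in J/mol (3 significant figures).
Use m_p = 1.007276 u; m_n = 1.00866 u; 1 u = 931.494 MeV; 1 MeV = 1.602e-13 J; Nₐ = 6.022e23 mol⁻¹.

With 7 protons and 7 neutrons (A = 14):
Total constituent mass: 7 × 1.007276 + 7 × 1.00866 = 14.111552 u
Mass defect Δm = 14.111552 − 13.9992 = 0.112352 u
Binding energy = Δm·c² = 0.112352 × 931.494 MeV/u = 104.655 MeV
Per nucleus in joules: 104.655 MeV × 1.602e-13 J/MeV = 1.6766e-11 J
Per mole: 1.6766e-11 J × 6.022e23 mol⁻¹ = 1.0096e+13 J/mol

1.01e+13 J/mol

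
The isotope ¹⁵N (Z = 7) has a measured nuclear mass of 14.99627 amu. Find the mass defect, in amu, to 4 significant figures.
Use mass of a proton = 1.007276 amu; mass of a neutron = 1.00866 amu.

The nucleus contains 7 protons and 15 − 7 = 8 neutrons.
Σm = 7·m_p + 8·m_n = 7.050932 + 8.06928 = 15.120212 amu
The mass defect is 15.120212 − 14.99627 = 0.123942 amu.

0.1239 amu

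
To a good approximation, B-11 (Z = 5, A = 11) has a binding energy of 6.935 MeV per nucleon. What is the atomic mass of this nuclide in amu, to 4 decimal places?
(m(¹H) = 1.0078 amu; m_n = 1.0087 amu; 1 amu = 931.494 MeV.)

Total binding energy = 11 × 6.935 = 76.285 MeV
Mass defect = 76.285 MeV / (931.494 MeV/amu) = 0.081895 amu
Constituent mass = 5(1.0078) + 6(1.0087) = 11.0912 amu
Atomic mass = 11.0912 − 0.081895 = 11.009305 amu ≈ 11.0093 amu (to 4 decimal places)

11.0093 amu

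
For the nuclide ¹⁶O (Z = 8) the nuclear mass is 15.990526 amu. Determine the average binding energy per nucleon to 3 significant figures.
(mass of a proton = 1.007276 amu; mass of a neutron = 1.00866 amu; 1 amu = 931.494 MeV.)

7.97 MeV/nucleon

Z = 8, so N = A − Z = 16 − 8 = 8.
Σm = 8·m_p + 8·m_n = 8.058208 + 8.06928 = 16.127488 amu
Mass defect Δm = 16.127488 − 15.990526 = 0.136962 amu
Binding energy = Δm·c² = 0.136962 × 931.494 MeV/amu = 127.579 MeV
Dividing by A = 16 gives 7.974 MeV per nucleon.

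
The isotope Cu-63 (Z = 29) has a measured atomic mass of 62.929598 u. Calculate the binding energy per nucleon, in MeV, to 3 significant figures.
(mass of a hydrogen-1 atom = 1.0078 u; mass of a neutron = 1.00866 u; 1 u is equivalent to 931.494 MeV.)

With 29 protons and 34 neutrons (A = 63):
Mass of separated nucleons = 29(1.0078) + 34(1.00866) = 29.2262 + 34.29444 = 63.52064 u
Δm = 63.52064 − 62.929598 = 0.591042 u
Converting to energy: 0.591042 u × 931.494 MeV/u = 550.552 MeV
BE/A = 550.552 MeV / 63 = 8.739 MeV/nucleon

8.74 MeV/nucleon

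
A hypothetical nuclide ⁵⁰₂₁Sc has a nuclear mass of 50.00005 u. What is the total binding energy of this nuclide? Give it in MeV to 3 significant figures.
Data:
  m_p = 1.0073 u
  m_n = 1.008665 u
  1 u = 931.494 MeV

377 MeV

Z = 21, so N = A − Z = 50 − 21 = 29.
Mass of separated nucleons = 21(1.0073) + 29(1.008665) = 21.1533 + 29.251285 = 50.404585 u
The mass defect is 50.404585 − 50.00005 = 0.404535 u.
Converting to energy: 0.404535 u × 931.494 MeV/u = 376.822 MeV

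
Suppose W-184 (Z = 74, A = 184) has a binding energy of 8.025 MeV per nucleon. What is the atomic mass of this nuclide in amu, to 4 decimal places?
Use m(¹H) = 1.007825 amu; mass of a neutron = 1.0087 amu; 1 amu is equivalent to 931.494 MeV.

Total binding energy = 184 × 8.025 = 1476.600 MeV
Mass defect = 1476.600 MeV / (931.494 MeV/amu) = 1.585195 amu
Constituent mass = 74(1.007825) + 110(1.0087) = 185.536050 amu
Atomic mass = 185.536050 − 1.585195 = 183.950855 amu ≈ 183.9509 amu (to 4 decimal places)

183.9509 amu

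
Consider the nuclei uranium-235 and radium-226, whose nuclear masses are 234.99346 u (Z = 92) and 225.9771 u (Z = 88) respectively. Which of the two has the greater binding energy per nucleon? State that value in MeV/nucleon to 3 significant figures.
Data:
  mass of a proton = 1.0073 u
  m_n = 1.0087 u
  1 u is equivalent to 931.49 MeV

radium-226; 7.69 MeV/nucleon

uranium-235: Σm = 92(1.0073) + 143(1.0087) = 236.9157 u; Δm = 1.92224 u; E_B = 1790.5 MeV; E_B/A = 7.619 MeV
radium-226: Σm = 88(1.0073) + 138(1.0087) = 227.8430 u; Δm = 1.8659 u; E_B = 1738.1 MeV; E_B/A = 7.691 MeV
radium-226 has the higher binding energy per nucleon, so it is the more tightly bound nucleus.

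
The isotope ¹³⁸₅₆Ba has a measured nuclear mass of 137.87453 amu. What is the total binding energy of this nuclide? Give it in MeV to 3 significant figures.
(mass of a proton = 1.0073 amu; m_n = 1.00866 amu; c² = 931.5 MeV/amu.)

Z = 56, so N = A − Z = 138 − 56 = 82.
Total constituent mass: 56 × 1.0073 + 82 × 1.00866 = 139.11892 amu
The mass defect is 139.11892 − 137.87453 = 1.24439 amu.
E_B = 1.24439 × 931.5 = 1159.15 MeV

1160 MeV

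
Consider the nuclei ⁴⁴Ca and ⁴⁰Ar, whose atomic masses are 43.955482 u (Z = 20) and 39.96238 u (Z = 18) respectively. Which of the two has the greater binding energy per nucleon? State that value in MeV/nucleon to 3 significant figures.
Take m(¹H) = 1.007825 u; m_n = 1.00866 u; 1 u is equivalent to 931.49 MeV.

⁴⁴Ca: Σm = 20(1.007825) + 24(1.00866) = 44.364340 u; Δm = 0.408858 u; E_B = 380.85 MeV; E_B/A = 8.656 MeV
⁴⁰Ar: Σm = 18(1.007825) + 22(1.00866) = 40.331370 u; Δm = 0.368990 u; E_B = 343.71 MeV; E_B/A = 8.593 MeV
⁴⁴Ca has the higher binding energy per nucleon, so it is the more tightly bound nucleus.

⁴⁴Ca; 8.66 MeV/nucleon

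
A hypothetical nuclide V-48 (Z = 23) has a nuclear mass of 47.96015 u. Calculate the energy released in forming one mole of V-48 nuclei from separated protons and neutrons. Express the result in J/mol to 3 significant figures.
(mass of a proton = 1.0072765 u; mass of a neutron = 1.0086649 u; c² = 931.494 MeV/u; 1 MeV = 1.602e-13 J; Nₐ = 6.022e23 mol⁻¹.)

3.81e+13 J/mol

Σm = 23·m_p + 25·m_n = 23.1673595 + 25.2166225 = 48.3839820 u
The mass defect is 48.3839820 − 47.96015 = 0.4238320 u.
Binding energy = Δm·c² = 0.4238320 × 931.494 MeV/u = 394.797 MeV
Per nucleus in joules: 394.797 MeV × 1.602e-13 J/MeV = 6.3246e-11 J
Per mole: 6.3246e-11 J × 6.022e23 mol⁻¹ = 3.8087e+13 J/mol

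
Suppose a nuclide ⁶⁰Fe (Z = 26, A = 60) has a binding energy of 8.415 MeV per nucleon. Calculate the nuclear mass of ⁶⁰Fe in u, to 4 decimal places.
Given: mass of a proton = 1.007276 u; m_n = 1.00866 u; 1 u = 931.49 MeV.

Total binding energy = 60 × 8.415 = 504.900 MeV
Mass defect = 504.900 MeV / (931.49 MeV/u) = 0.542035 u
Constituent mass = 26(1.007276) + 34(1.00866) = 60.483616 u
Nuclear mass = 60.483616 − 0.542035 = 59.941581 u ≈ 59.9416 u (to 4 decimal places)

59.9416 u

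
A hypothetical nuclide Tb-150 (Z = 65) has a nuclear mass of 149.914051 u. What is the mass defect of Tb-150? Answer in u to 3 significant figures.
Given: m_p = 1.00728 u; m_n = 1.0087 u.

1.30 u

Mass of separated nucleons = 65(1.00728) + 85(1.0087) = 65.47320 + 85.7395 = 151.21270 u
Δm = 151.21270 − 149.914051 = 1.298649 u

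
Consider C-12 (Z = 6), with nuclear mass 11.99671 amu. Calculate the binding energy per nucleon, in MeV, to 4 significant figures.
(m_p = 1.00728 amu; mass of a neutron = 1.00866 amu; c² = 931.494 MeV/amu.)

Σm = 6·m_p + 6·m_n = 6.04368 + 6.05196 = 12.09564 amu
The mass defect is 12.09564 − 11.99671 = 0.09893 amu.
Converting to energy: 0.09893 amu × 931.494 MeV/amu = 92.1527 MeV
Dividing by A = 12 gives 7.679 MeV per nucleon.

7.679 MeV/nucleon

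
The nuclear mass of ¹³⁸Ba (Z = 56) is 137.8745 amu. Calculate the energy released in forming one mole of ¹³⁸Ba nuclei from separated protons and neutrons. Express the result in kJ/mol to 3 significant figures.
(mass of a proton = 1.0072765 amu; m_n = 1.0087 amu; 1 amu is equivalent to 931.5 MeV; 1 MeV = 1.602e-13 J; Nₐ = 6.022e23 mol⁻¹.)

1.12e+11 kJ/mol

Total constituent mass: 56 × 1.0072765 + 82 × 1.0087 = 139.1208840 amu
The mass defect is 139.1208840 − 137.8745 = 1.2463840 amu.
Converting to energy: 1.2463840 amu × 931.5 MeV/amu = 1161.01 MeV
Per nucleus in joules: 1161.01 MeV × 1.602e-13 J/MeV = 1.8599e-10 J
Per mole: 1.8599e-10 J × 6.022e23 mol⁻¹ = 1.1200e+14 J/mol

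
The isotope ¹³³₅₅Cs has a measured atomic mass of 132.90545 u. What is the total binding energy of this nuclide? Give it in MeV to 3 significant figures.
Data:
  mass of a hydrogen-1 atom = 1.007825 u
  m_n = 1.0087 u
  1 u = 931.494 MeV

1120 MeV

Mass of separated nucleons = 55(1.007825) + 78(1.0087) = 55.430375 + 78.6786 = 134.108975 u
The mass defect is 134.108975 − 132.90545 = 1.203525 u.
Converting to energy: 1.203525 u × 931.494 MeV/u = 1121.08 MeV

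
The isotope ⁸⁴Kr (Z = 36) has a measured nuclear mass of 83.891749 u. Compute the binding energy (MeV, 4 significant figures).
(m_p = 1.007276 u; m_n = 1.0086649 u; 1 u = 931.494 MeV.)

With 36 protons and 48 neutrons (A = 84):
Σm = 36·m_p + 48·m_n = 36.261936 + 48.4159152 = 84.6778512 u
The mass defect is 84.6778512 − 83.891749 = 0.7861022 u.
E_B = 0.7861022 × 931.494 = 732.249 MeV

732.2 MeV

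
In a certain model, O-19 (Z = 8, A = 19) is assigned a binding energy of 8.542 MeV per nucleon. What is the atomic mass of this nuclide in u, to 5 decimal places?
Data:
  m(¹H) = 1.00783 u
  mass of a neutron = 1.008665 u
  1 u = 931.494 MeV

Total binding energy = 19 × 8.542 = 162.298 MeV
Mass defect = 162.298 MeV / (931.494 MeV/u) = 0.1742341 u
Constituent mass = 8(1.00783) + 11(1.008665) = 19.157955 u
Atomic mass = 19.157955 − 0.1742341 = 18.9837209 u ≈ 18.98372 u (to 5 decimal places)

18.98372 u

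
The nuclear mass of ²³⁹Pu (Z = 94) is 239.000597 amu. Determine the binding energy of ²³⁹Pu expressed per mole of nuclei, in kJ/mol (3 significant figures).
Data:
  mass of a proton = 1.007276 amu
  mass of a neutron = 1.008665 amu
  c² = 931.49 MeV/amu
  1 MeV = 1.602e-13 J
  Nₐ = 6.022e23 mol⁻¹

1.74e+11 kJ/mol

Σm = 94·m_p + 145·m_n = 94.683944 + 146.256425 = 240.940369 amu
Mass defect Δm = 240.940369 − 239.000597 = 1.939772 amu
E_B = 1.939772 × 931.49 = 1806.88 MeV
Per nucleus in joules: 1806.88 MeV × 1.602e-13 J/MeV = 2.8946e-10 J
Per mole: 2.8946e-10 J × 6.022e23 mol⁻¹ = 1.7431e+14 J/mol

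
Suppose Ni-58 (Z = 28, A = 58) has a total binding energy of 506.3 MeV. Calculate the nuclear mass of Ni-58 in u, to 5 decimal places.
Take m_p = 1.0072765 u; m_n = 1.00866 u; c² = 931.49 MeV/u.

57.92000 u

Mass defect = 506.3 MeV / (931.49 MeV/u) = 0.5435378 u
Constituent mass = 28(1.0072765) + 30(1.00866) = 58.4635420 u
Nuclear mass = 58.4635420 − 0.5435378 = 57.9200042 u ≈ 57.92000 u (to 5 decimal places)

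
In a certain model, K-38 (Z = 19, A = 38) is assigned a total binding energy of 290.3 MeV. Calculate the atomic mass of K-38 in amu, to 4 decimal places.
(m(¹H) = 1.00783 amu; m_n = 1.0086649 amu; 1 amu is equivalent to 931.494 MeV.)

Mass defect = 290.3 MeV / (931.494 MeV/amu) = 0.311650 amu
Constituent mass = 19(1.00783) + 19(1.0086649) = 38.3134031 amu
Atomic mass = 38.3134031 − 0.311650 = 38.0017531 amu ≈ 38.0018 amu (to 4 decimal places)

38.0018 amu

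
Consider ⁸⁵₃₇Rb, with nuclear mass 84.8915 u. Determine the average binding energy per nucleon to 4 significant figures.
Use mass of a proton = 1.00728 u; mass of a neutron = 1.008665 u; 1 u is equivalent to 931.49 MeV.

8.699 MeV/nucleon

The nucleus contains 37 protons and 85 − 37 = 48 neutrons.
Total constituent mass: 37 × 1.00728 + 48 × 1.008665 = 85.685280 u
Mass defect Δm = 85.685280 − 84.8915 = 0.793780 u
Converting to energy: 0.793780 u × 931.49 MeV/u = 739.398 MeV
Dividing by A = 85 gives 8.699 MeV per nucleon.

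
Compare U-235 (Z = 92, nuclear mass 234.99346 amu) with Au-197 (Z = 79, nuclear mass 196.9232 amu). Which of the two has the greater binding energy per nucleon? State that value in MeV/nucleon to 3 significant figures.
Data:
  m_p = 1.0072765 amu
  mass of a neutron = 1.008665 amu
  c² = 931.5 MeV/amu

U-235: Σm = 92(1.0072765) + 143(1.008665) = 236.9085330 amu; Δm = 1.9150730 amu; E_B = 1783.9 MeV; E_B/A = 7.591 MeV
Au-197: Σm = 79(1.0072765) + 118(1.008665) = 198.5973135 amu; Δm = 1.6741135 amu; E_B = 1559.4 MeV; E_B/A = 7.916 MeV
Au-197 has the higher binding energy per nucleon, so it is the more tightly bound nucleus.

Au-197; 7.92 MeV/nucleon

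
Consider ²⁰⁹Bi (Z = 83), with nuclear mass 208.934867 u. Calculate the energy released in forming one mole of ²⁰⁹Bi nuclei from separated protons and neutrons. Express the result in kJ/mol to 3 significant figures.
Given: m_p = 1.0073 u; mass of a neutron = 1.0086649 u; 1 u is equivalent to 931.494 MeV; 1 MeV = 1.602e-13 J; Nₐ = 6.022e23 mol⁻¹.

1.58e+11 kJ/mol

With 83 protons and 126 neutrons (A = 209):
Total constituent mass: 83 × 1.0073 + 126 × 1.0086649 = 210.6976774 u
The mass defect is 210.6976774 − 208.934867 = 1.7628104 u.
Converting to energy: 1.7628104 u × 931.494 MeV/u = 1642.05 MeV
Per nucleus in joules: 1642.05 MeV × 1.602e-13 J/MeV = 2.6306e-10 J
Per mole: 2.6306e-10 J × 6.022e23 mol⁻¹ = 1.5841e+14 J/mol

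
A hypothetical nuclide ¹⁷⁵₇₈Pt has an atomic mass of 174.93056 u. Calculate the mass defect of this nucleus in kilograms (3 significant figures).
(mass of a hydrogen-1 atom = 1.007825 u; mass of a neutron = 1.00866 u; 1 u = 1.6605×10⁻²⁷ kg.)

2.52e-27 kg

The nucleus contains 78 protons and 175 − 78 = 97 neutrons.
Mass of separated nucleons = 78(1.007825) + 97(1.00866) = 78.610350 + 97.84002 = 176.450370 u
The mass defect is 176.450370 − 174.93056 = 1.519810 u.
In SI units: 1.519810 u × 1.6605×10⁻²⁷ kg/u = 2.5236e-27 kg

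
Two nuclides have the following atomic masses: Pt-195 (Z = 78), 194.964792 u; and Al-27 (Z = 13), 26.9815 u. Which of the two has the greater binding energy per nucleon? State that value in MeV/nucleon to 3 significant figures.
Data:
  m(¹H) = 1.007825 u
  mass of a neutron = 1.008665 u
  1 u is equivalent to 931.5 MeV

Pt-195: Σm = 78(1.007825) + 117(1.008665) = 196.624155 u; Δm = 1.659363 u; E_B = 1545.7 MeV; E_B/A = 7.927 MeV
Al-27: Σm = 13(1.007825) + 14(1.008665) = 27.223035 u; Δm = 0.241535 u; E_B = 224.99 MeV; E_B/A = 8.333 MeV
Al-27 has the higher binding energy per nucleon, so it is the more tightly bound nucleus.

Al-27; 8.33 MeV/nucleon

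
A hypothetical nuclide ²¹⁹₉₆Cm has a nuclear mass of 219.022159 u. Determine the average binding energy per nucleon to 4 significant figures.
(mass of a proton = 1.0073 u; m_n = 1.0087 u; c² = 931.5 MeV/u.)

Mass of separated nucleons = 96(1.0073) + 123(1.0087) = 96.7008 + 124.0701 = 220.7709 u
The mass defect is 220.7709 − 219.022159 = 1.748741 u.
Converting to energy: 1.748741 u × 931.5 MeV/u = 1628.95 MeV
BE/A = 1628.95 MeV / 219 = 7.438 MeV/nucleon

7.438 MeV/nucleon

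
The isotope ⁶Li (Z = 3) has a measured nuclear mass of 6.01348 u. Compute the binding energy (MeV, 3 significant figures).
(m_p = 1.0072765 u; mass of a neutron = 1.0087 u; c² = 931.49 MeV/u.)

32.1 MeV

With 3 protons and 3 neutrons (A = 6):
Total constituent mass: 3 × 1.0072765 + 3 × 1.0087 = 6.0479295 u
The mass defect is 6.0479295 − 6.01348 = 0.0344495 u.
Binding energy = Δm·c² = 0.0344495 × 931.49 MeV/u = 32.0894 MeV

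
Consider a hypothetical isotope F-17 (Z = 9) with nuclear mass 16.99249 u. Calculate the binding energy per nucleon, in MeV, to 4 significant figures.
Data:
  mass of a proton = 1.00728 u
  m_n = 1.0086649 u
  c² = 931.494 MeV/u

7.800 MeV/nucleon

The nucleus contains 9 protons and 17 − 9 = 8 neutrons.
Total constituent mass: 9 × 1.00728 + 8 × 1.0086649 = 17.1348392 u
The mass defect is 17.1348392 − 16.99249 = 0.1423492 u.
Binding energy = Δm·c² = 0.1423492 × 931.494 MeV/u = 132.597 MeV
BE/A = 132.597 MeV / 17 = 7.800 MeV/nucleon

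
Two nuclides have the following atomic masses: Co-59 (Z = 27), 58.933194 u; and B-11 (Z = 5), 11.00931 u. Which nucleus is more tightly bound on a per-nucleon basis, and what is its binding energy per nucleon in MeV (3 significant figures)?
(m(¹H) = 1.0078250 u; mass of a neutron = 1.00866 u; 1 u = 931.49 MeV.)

Co-59: Σm = 27(1.0078250) + 32(1.00866) = 59.4883950 u; Δm = 0.5552010 u; E_B = 517.16 MeV; E_B/A = 8.765 MeV
B-11: Σm = 5(1.0078250) + 6(1.00866) = 11.0910850 u; Δm = 0.0817750 u; E_B = 76.173 MeV; E_B/A = 6.9248 MeV
Co-59 has the higher binding energy per nucleon, so it is the more tightly bound nucleus.

Co-59; 8.77 MeV/nucleon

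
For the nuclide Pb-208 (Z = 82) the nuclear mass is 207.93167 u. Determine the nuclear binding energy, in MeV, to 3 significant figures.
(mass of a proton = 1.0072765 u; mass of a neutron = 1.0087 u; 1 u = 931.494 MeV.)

1640 MeV

The nucleus contains 82 protons and 208 − 82 = 126 neutrons.
Mass of separated nucleons = 82(1.0072765) + 126(1.0087) = 82.5966730 + 127.0962 = 209.6928730 u
Δm = 209.6928730 − 207.93167 = 1.7612030 u
Binding energy = Δm·c² = 1.7612030 × 931.494 MeV/u = 1640.55 MeV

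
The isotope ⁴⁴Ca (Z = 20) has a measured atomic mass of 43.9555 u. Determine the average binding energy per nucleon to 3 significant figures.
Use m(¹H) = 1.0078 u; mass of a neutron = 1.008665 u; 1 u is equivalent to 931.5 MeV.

8.65 MeV/nucleon

The nucleus contains 20 protons and 44 − 20 = 24 neutrons.
Mass of separated nucleons = 20(1.0078) + 24(1.008665) = 20.1560 + 24.207960 = 44.363960 u
The mass defect is 44.363960 − 43.9555 = 0.408460 u.
E_B = 0.408460 × 931.5 = 380.480 MeV
BE/A = 380.480 MeV / 44 = 8.647 MeV/nucleon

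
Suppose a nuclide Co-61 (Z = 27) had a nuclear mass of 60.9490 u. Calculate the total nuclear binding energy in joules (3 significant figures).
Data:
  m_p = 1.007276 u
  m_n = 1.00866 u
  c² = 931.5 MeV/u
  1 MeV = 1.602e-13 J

8.09e-11 J

Σm = 27·m_p + 34·m_n = 27.196452 + 34.29444 = 61.490892 u
Δm = 61.490892 − 60.9490 = 0.541892 u
E_B = 0.541892 × 931.5 = 504.772 MeV
In joules: 504.772 MeV × 1.602e-13 J/MeV = 8.0864e-11 J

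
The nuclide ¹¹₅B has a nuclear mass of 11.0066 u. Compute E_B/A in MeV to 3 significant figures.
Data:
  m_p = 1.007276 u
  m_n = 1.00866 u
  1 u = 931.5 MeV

The nucleus contains 5 protons and 11 − 5 = 6 neutrons.
Σm = 5·m_p + 6·m_n = 5.036380 + 6.05196 = 11.088340 u
Δm = 11.088340 − 11.0066 = 0.081740 u
Converting to energy: 0.081740 u × 931.5 MeV/u = 76.1408 MeV
BE/A = 76.1408 MeV / 11 = 6.922 MeV/nucleon

6.92 MeV/nucleon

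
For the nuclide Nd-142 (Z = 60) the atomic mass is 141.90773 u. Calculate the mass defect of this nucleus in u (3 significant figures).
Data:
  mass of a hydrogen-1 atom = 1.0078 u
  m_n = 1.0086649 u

The nucleus contains 60 protons and 142 − 60 = 82 neutrons.
Total constituent mass: 60 × 1.0078 + 82 × 1.0086649 = 143.1785218 u
The mass defect is 143.1785218 − 141.90773 = 1.2707918 u.

1.27 u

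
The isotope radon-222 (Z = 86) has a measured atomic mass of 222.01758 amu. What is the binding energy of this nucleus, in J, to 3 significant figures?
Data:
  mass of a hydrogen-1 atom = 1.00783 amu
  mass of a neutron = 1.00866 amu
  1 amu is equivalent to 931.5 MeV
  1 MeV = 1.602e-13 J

2.74e-10 J

With 86 protons and 136 neutrons (A = 222):
Mass of separated nucleons = 86(1.00783) + 136(1.00866) = 86.67338 + 137.17776 = 223.85114 amu
Δm = 223.85114 − 222.01758 = 1.83356 amu
Converting to energy: 1.83356 amu × 931.5 MeV/amu = 1707.96 MeV
In joules: 1707.96 MeV × 1.602e-13 J/MeV = 2.7362e-10 J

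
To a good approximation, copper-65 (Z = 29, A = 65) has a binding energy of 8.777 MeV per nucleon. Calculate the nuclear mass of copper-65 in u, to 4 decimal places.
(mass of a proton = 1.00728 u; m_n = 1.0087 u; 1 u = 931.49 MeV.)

Total binding energy = 65 × 8.777 = 570.505 MeV
Mass defect = 570.505 MeV / (931.49 MeV/u) = 0.612465 u
Constituent mass = 29(1.00728) + 36(1.0087) = 65.52432 u
Nuclear mass = 65.52432 − 0.612465 = 64.911855 u ≈ 64.9119 u (to 4 decimal places)

64.9119 u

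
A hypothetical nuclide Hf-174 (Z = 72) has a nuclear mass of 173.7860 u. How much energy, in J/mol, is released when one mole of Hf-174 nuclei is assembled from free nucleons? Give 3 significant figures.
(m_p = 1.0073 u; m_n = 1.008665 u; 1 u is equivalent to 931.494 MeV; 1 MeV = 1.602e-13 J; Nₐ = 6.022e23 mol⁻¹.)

1.46e+14 J/mol

Z = 72, so N = A − Z = 174 − 72 = 102.
Total constituent mass: 72 × 1.0073 + 102 × 1.008665 = 175.409430 u
The mass defect is 175.409430 − 173.7860 = 1.623430 u.
Binding energy = Δm·c² = 1.623430 × 931.494 MeV/u = 1512.22 MeV
Per nucleus in joules: 1512.22 MeV × 1.602e-13 J/MeV = 2.4226e-10 J
Per mole: 2.4226e-10 J × 6.022e23 mol⁻¹ = 1.4589e+14 J/mol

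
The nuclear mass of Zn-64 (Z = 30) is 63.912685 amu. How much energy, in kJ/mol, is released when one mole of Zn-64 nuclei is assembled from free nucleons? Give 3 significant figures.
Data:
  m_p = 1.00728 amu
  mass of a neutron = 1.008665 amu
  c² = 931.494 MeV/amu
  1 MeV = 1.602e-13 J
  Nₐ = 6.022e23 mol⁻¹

5.39e+10 kJ/mol

Z = 30, so N = A − Z = 64 − 30 = 34.
Mass of separated nucleons = 30(1.00728) + 34(1.008665) = 30.21840 + 34.294610 = 64.513010 amu
Δm = 64.513010 − 63.912685 = 0.600325 amu
E_B = 0.600325 × 931.494 = 559.199 MeV
Per nucleus in joules: 559.199 MeV × 1.602e-13 J/MeV = 8.9584e-11 J
Per mole: 8.9584e-11 J × 6.022e23 mol⁻¹ = 5.3947e+13 J/mol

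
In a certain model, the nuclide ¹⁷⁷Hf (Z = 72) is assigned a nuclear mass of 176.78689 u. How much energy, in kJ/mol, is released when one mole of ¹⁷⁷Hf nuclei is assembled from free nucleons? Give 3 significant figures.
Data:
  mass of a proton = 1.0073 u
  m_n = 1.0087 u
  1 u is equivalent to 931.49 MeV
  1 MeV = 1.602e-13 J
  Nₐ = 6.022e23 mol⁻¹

1.48e+11 kJ/mol

Mass of separated nucleons = 72(1.0073) + 105(1.0087) = 72.5256 + 105.9135 = 178.4391 u
Δm = 178.4391 − 176.78689 = 1.65221 u
Converting to energy: 1.65221 u × 931.49 MeV/u = 1539.02 MeV
Per nucleus in joules: 1539.02 MeV × 1.602e-13 J/MeV = 2.4655e-10 J
Per mole: 2.4655e-10 J × 6.022e23 mol⁻¹ = 1.4847e+14 J/mol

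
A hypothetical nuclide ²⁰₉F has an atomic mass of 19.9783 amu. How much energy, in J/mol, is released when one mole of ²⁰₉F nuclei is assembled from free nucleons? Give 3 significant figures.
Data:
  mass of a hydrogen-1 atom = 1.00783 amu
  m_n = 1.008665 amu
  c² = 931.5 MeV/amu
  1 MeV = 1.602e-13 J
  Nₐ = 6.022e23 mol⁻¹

Mass of separated nucleons = 9(1.00783) + 11(1.008665) = 9.07047 + 11.095315 = 20.165785 amu
The mass defect is 20.165785 − 19.9783 = 0.187485 amu.
E_B = 0.187485 × 931.5 = 174.642 MeV
Per nucleus in joules: 174.642 MeV × 1.602e-13 J/MeV = 2.7978e-11 J
Per mole: 2.7978e-11 J × 6.022e23 mol⁻¹ = 1.6848e+13 J/mol

1.68e+13 J/mol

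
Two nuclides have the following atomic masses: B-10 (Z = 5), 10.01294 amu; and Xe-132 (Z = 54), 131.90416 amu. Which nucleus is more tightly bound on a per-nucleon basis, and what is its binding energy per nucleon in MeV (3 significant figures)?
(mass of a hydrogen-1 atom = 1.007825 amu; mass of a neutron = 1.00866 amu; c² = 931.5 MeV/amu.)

Xe-132; 8.42 MeV/nucleon

B-10: Σm = 5(1.007825) + 5(1.00866) = 10.082425 amu; Δm = 0.069485 amu; E_B = 64.725 MeV; E_B/A = 6.473 MeV
Xe-132: Σm = 54(1.007825) + 78(1.00866) = 133.098030 amu; Δm = 1.193870 amu; E_B = 1112.09 MeV; E_B/A = 8.4249 MeV
Xe-132 has the higher binding energy per nucleon, so it is the more tightly bound nucleus.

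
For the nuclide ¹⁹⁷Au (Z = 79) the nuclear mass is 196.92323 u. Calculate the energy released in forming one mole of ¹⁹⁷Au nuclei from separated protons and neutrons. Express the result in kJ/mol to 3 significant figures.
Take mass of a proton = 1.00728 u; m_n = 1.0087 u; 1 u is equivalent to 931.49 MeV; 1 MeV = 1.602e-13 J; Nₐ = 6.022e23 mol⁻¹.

1.51e+11 kJ/mol

With 79 protons and 118 neutrons (A = 197):
Mass of separated nucleons = 79(1.00728) + 118(1.0087) = 79.57512 + 119.0266 = 198.60172 u
Δm = 198.60172 − 196.92323 = 1.67849 u
Converting to energy: 1.67849 u × 931.49 MeV/u = 1563.50 MeV
Per nucleus in joules: 1563.50 MeV × 1.602e-13 J/MeV = 2.5047e-10 J
Per mole: 2.5047e-10 J × 6.022e23 mol⁻¹ = 1.5083e+14 J/mol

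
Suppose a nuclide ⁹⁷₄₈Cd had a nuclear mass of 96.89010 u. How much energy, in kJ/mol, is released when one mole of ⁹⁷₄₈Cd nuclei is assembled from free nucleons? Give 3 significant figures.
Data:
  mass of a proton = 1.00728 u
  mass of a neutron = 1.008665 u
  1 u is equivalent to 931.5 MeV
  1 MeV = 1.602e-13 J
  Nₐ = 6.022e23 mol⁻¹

7.94e+10 kJ/mol

The nucleus contains 48 protons and 97 − 48 = 49 neutrons.
Mass of separated nucleons = 48(1.00728) + 49(1.008665) = 48.34944 + 49.424585 = 97.774025 u
Δm = 97.774025 − 96.89010 = 0.883925 u
Converting to energy: 0.883925 u × 931.5 MeV/u = 823.376 MeV
Per nucleus in joules: 823.376 MeV × 1.602e-13 J/MeV = 1.3190e-10 J
Per mole: 1.3190e-10 J × 6.022e23 mol⁻¹ = 7.9430e+13 J/mol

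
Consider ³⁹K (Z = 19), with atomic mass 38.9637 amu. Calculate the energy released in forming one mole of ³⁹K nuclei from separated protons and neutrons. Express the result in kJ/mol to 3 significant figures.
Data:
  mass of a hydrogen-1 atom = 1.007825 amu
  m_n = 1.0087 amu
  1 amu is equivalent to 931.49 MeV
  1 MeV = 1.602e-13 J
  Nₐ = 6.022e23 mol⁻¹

The nucleus contains 19 protons and 39 − 19 = 20 neutrons.
Σm = 19·m(¹H) + 20·m_n = 19.148675 + 20.1740 = 39.322675 amu
Mass defect Δm = 39.322675 − 38.9637 = 0.358975 amu
Binding energy = Δm·c² = 0.358975 × 931.49 MeV/amu = 334.382 MeV
Per nucleus in joules: 334.382 MeV × 1.602e-13 J/MeV = 5.3568e-11 J
Per mole: 5.3568e-11 J × 6.022e23 mol⁻¹ = 3.2259e+13 J/mol

3.23e+10 kJ/mol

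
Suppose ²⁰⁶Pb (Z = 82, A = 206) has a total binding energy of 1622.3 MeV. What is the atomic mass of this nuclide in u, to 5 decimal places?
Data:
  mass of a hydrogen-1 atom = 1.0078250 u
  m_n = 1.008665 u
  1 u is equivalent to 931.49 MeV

205.97449 u

Mass defect = 1622.3 MeV / (931.49 MeV/u) = 1.7416183 u
Constituent mass = 82(1.0078250) + 124(1.008665) = 207.7161100 u
Atomic mass = 207.7161100 − 1.7416183 = 205.9744917 u ≈ 205.97449 u (to 5 decimal places)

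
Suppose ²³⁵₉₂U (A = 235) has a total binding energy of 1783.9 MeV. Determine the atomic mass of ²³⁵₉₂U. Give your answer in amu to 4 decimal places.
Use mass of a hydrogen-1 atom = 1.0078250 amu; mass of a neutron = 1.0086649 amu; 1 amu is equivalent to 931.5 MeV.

Mass defect = 1783.9 MeV / (931.5 MeV/amu) = 1.915083 amu
Constituent mass = 92(1.0078250) + 143(1.0086649) = 236.9589807 amu
Atomic mass = 236.9589807 − 1.915083 = 235.0438977 amu ≈ 235.0439 amu (to 4 decimal places)

235.0439 amu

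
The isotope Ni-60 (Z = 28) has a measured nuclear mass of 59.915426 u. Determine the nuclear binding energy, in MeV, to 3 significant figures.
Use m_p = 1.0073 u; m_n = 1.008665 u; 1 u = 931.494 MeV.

527 MeV

The nucleus contains 28 protons and 60 − 28 = 32 neutrons.
Total constituent mass: 28 × 1.0073 + 32 × 1.008665 = 60.481680 u
Δm = 60.481680 − 59.915426 = 0.566254 u
E_B = 0.566254 × 931.494 = 527.462 MeV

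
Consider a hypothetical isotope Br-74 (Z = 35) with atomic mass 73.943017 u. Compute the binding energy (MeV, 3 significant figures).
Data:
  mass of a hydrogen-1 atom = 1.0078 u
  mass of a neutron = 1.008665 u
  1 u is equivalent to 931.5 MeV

Σm = 35·m(¹H) + 39·m_n = 35.2730 + 39.337935 = 74.610935 u
The mass defect is 74.610935 − 73.943017 = 0.667918 u.
E_B = 0.667918 × 931.5 = 622.166 MeV

622 MeV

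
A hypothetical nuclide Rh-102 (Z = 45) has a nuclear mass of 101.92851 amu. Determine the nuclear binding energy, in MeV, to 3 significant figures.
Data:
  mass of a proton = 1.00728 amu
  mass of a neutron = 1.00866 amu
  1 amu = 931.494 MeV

832 MeV

Total constituent mass: 45 × 1.00728 + 57 × 1.00866 = 102.82122 amu
Mass defect Δm = 102.82122 − 101.92851 = 0.89271 amu
Binding energy = Δm·c² = 0.89271 × 931.494 MeV/amu = 831.554 MeV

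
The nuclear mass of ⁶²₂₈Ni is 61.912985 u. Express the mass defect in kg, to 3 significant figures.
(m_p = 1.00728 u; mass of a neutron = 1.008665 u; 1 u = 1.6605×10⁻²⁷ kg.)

The nucleus contains 28 protons and 62 − 28 = 34 neutrons.
Σm = 28·m_p + 34·m_n = 28.20384 + 34.294610 = 62.498450 u
The mass defect is 62.498450 − 61.912985 = 0.585465 u.
In SI units: 0.585465 u × 1.6605×10⁻²⁷ kg/u = 9.7216e-28 kg

9.72e-28 kg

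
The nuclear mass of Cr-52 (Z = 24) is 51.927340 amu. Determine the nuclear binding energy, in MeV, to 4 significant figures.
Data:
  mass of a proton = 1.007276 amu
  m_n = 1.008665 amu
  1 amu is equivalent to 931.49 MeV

Σm = 24·m_p + 28·m_n = 24.174624 + 28.242620 = 52.417244 amu
Δm = 52.417244 − 51.927340 = 0.489904 amu
Binding energy = Δm·c² = 0.489904 × 931.49 MeV/amu = 456.341 MeV

456.3 MeV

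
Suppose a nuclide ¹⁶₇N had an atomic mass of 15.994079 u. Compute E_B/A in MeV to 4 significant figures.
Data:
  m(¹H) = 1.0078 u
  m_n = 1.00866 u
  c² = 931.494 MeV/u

8.061 MeV/nucleon

Mass of separated nucleons = 7(1.0078) + 9(1.00866) = 7.0546 + 9.07794 = 16.13254 u
Δm = 16.13254 − 15.994079 = 0.138461 u
Converting to energy: 0.138461 u × 931.494 MeV/u = 128.976 MeV
BE/A = 128.976 MeV / 16 = 8.061 MeV/nucleon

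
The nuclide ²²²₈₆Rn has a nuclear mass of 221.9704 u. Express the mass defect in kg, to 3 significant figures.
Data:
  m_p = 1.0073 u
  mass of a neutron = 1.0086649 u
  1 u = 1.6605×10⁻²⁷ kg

Mass of separated nucleons = 86(1.0073) + 136(1.0086649) = 86.6278 + 137.1784264 = 223.8062264 u
Mass defect Δm = 223.8062264 − 221.9704 = 1.8358264 u
In SI units: 1.8358264 u × 1.6605×10⁻²⁷ kg/u = 3.0484e-27 kg

3.05e-27 kg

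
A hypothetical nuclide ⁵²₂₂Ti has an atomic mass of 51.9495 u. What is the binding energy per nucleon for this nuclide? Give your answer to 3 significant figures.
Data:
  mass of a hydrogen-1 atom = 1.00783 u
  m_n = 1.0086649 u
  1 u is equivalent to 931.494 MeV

Total constituent mass: 22 × 1.00783 + 30 × 1.0086649 = 52.4322070 u
The mass defect is 52.4322070 − 51.9495 = 0.4827070 u.
E_B = 0.4827070 × 931.494 = 449.639 MeV
BE/A = 449.639 MeV / 52 = 8.647 MeV/nucleon

8.65 MeV/nucleon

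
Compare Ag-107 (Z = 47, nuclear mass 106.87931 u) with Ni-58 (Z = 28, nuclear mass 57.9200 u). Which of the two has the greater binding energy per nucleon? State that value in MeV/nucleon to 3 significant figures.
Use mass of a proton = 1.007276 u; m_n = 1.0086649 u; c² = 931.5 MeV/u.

Ni-58; 8.73 MeV/nucleon

Ag-107: Σm = 47(1.007276) + 60(1.0086649) = 107.8618660 u; Δm = 0.9825560 u; E_B = 915.25 MeV; E_B/A = 8.554 MeV
Ni-58: Σm = 28(1.007276) + 30(1.0086649) = 58.4636750 u; Δm = 0.5436750 u; E_B = 506.43 MeV; E_B/A = 8.732 MeV
Ni-58 has the higher binding energy per nucleon, so it is the more tightly bound nucleus.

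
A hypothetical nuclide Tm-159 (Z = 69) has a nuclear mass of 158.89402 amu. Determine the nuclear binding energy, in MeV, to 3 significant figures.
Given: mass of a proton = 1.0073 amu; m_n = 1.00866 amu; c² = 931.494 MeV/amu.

Z = 69, so N = A − Z = 159 − 69 = 90.
Mass of separated nucleons = 69(1.0073) + 90(1.00866) = 69.5037 + 90.77940 = 160.28310 amu
The mass defect is 160.28310 − 158.89402 = 1.38908 amu.
Converting to energy: 1.38908 amu × 931.494 MeV/amu = 1293.92 MeV

1290 MeV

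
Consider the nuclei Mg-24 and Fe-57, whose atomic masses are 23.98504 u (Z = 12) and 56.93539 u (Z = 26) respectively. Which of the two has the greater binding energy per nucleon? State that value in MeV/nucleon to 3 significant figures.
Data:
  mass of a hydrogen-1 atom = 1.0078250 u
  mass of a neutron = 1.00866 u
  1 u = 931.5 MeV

Fe-57; 8.77 MeV/nucleon

Mg-24: Σm = 12(1.0078250) + 12(1.00866) = 24.1978200 u; Δm = 0.2127800 u; E_B = 198.205 MeV; E_B/A = 8.259 MeV
Fe-57: Σm = 26(1.0078250) + 31(1.00866) = 57.4719100 u; Δm = 0.5365200 u; E_B = 499.77 MeV; E_B/A = 8.768 MeV
Fe-57 has the higher binding energy per nucleon, so it is the more tightly bound nucleus.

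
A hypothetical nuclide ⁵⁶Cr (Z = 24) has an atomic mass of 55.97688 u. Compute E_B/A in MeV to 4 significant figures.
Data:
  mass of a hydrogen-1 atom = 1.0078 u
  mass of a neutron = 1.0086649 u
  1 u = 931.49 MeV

8.111 MeV/nucleon

With 24 protons and 32 neutrons (A = 56):
Σm = 24·m(¹H) + 32·m_n = 24.1872 + 32.2772768 = 56.4644768 u
Mass defect Δm = 56.4644768 − 55.97688 = 0.4875968 u
Binding energy = Δm·c² = 0.4875968 × 931.49 MeV/u = 454.192 MeV
BE/A = 454.192 MeV / 56 = 8.111 MeV/nucleon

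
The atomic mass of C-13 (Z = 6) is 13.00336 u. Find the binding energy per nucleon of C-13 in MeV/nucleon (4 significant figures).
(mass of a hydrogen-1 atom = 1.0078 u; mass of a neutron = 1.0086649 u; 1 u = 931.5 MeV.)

With 6 protons and 7 neutrons (A = 13):
Total constituent mass: 6 × 1.0078 + 7 × 1.0086649 = 13.1074543 u
The mass defect is 13.1074543 − 13.00336 = 0.1040943 u.
Converting to energy: 0.1040943 u × 931.5 MeV/u = 96.9638 MeV
BE/A = 96.9638 MeV / 13 = 7.459 MeV/nucleon

7.459 MeV/nucleon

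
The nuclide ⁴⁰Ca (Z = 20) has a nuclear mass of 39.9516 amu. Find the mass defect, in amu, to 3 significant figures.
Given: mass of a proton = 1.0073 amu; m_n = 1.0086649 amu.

0.368 amu

Z = 20, so N = A − Z = 40 − 20 = 20.
Σm = 20·m_p + 20·m_n = 20.1460 + 20.1732980 = 40.3192980 amu
Δm = 40.3192980 − 39.9516 = 0.3676980 amu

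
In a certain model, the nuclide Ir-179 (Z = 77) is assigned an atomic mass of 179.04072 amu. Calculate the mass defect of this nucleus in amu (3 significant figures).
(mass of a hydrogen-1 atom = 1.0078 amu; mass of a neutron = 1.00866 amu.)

Total constituent mass: 77 × 1.0078 + 102 × 1.00866 = 180.48392 amu
The mass defect is 180.48392 − 179.04072 = 1.44320 amu.

1.44 amu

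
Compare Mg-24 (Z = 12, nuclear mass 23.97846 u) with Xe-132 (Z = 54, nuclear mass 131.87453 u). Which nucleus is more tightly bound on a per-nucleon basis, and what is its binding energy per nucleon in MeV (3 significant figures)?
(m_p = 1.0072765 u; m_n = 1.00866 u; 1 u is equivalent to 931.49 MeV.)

Xe-132; 8.42 MeV/nucleon

Mg-24: Σm = 12(1.0072765) + 12(1.00866) = 24.1912380 u; Δm = 0.2127780 u; E_B = 198.20 MeV; E_B/A = 8.258 MeV
Xe-132: Σm = 54(1.0072765) + 78(1.00866) = 133.0684110 u; Δm = 1.1938810 u; E_B = 1112.09 MeV; E_B/A = 8.4249 MeV
Xe-132 has the higher binding energy per nucleon, so it is the more tightly bound nucleus.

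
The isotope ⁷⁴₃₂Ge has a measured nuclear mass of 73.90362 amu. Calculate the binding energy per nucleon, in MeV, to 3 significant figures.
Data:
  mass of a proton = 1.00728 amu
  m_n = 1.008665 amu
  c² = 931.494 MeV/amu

With 32 protons and 42 neutrons (A = 74):
Σm = 32·m_p + 42·m_n = 32.23296 + 42.363930 = 74.596890 amu
Mass defect Δm = 74.596890 − 73.90362 = 0.693270 amu
Binding energy = Δm·c² = 0.693270 × 931.494 MeV/amu = 645.777 MeV
BE/A = 645.777 MeV / 74 = 8.727 MeV/nucleon

8.73 MeV/nucleon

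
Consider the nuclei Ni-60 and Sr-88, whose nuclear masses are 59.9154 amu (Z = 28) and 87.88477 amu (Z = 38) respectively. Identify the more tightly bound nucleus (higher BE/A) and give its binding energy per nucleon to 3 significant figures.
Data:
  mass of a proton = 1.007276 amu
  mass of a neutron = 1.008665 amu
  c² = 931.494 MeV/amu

Ni-60; 8.78 MeV/nucleon

Ni-60: Σm = 28(1.007276) + 32(1.008665) = 60.481008 amu; Δm = 0.565608 amu; E_B = 526.86 MeV; E_B/A = 8.781 MeV
Sr-88: Σm = 38(1.007276) + 50(1.008665) = 88.709738 amu; Δm = 0.824968 amu; E_B = 768.45 MeV; E_B/A = 8.732 MeV
Ni-60 has the higher binding energy per nucleon, so it is the more tightly bound nucleus.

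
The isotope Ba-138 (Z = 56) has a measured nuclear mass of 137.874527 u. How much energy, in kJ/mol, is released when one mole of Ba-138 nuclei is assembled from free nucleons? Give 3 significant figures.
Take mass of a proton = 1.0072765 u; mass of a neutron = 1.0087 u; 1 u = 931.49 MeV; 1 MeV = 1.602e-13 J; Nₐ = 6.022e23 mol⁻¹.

1.12e+11 kJ/mol

The nucleus contains 56 protons and 138 − 56 = 82 neutrons.
Mass of separated nucleons = 56(1.0072765) + 82(1.0087) = 56.4074840 + 82.7134 = 139.1208840 u
Mass defect Δm = 139.1208840 − 137.874527 = 1.2463570 u
E_B = 1.2463570 × 931.49 = 1160.97 MeV
Per nucleus in joules: 1160.97 MeV × 1.602e-13 J/MeV = 1.8599e-10 J
Per mole: 1.8599e-10 J × 6.022e23 mol⁻¹ = 1.1200e+14 J/mol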